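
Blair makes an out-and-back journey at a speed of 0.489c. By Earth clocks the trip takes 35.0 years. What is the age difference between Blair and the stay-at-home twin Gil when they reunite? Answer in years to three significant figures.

Δt − τ = 4.47 years

γ = 1/√(1 − 0.489²) = 1/√0.7609 = 1.146
Blair's elapsed proper time: τ = 35.0/1.146 = 30.53 years.
Age gap = Δt − τ = 35.0 − 30.53 years.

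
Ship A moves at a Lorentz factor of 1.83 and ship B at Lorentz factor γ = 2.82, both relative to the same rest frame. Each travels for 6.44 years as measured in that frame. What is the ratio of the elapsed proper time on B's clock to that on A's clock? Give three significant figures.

A: γ = 1.83. B: γ = 2.82.
τ_A/τ_B = γ_B/γ_A = 2.820/1.830 = 1.541, so τ_B/τ_A = 0.6489.

τ_B/τ_A = 0.649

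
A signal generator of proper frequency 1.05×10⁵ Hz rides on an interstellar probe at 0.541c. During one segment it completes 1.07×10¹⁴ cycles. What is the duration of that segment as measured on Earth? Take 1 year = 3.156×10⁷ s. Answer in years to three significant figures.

γ = 1/√(1 − 0.541²) = 1/√0.7073 = 1.189
Proper time for N cycles: τ = N/f = 1.07×10¹⁴/(1.05×10⁵) = 1.019×10⁹ s = 32.29 years.
Lab-frame duration Δt = γτ = 1.189 × 32.29 = 38.39 years.

Δt = 38.4 years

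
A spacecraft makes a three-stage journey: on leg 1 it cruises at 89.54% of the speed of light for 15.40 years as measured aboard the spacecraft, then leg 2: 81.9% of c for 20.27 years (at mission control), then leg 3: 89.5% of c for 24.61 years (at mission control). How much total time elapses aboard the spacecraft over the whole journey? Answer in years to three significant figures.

τ = 38.0 years

Leg 1: 15.40 years is already measured aboard the spacecraft.
Leg 2: β = 0.819; γ = 1/√(1 − 0.819²) = 1/√0.3292 = 1.743; τ_2 = 20.27/1.743 = 11.63 years.
Leg 3: β = 0.895; γ = 1/√(1 − 0.895²) = 1/√0.1990 = 2.242; τ_3 = 24.61/2.242 = 10.98 years.
Total: 15.40 + 11.63 + 10.98 years.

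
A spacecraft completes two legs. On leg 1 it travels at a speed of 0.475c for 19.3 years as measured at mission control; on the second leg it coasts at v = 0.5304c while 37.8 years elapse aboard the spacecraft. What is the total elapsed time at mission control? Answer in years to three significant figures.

Leg 1: 19.3 years is already measured at mission control.
Leg 2: γ = 1/√(1 − 0.5304²) = 1/√0.7187 = 1.180; Δt_2 = 1.180 × 37.8 = 44.59 years.
Total: 19.30 + 44.59 years.

Δt = 63.9 years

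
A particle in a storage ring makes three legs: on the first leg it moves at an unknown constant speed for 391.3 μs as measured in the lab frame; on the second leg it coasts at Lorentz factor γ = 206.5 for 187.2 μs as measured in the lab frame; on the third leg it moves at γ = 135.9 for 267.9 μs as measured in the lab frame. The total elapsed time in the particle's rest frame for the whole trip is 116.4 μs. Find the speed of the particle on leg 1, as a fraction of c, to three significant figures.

Leg 1: speed unknown; τ_1 = 391.3/γ_1.
Leg 2: γ = 206.5; τ_2 = 187.2/206.5 = 0.9065 μs.
Leg 3: γ = 135.9; τ_3 = 267.9/135.9 = 1.971 μs.
Total proper time: τ_1 + 0.9065 + 1.971 = 116.4, so τ_1 = 116.4 − 2.878 = 113.5 μs.
γ_1 = 391.3/113.5 = 3.447; β = √(1 − 1/γ²) = √0.9158.

β = 0.957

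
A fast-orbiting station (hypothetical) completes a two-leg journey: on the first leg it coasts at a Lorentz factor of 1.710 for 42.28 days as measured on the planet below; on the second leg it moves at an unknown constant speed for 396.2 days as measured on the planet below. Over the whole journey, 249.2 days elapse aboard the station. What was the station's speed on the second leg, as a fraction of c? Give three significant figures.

β = 0.824

Leg 1: γ = 1.710; τ_1 = 42.28/1.710 = 24.73 days.
Leg 2: speed unknown; τ_2 = 396.2/γ_2.
Total proper time: 24.73 + τ_2 = 249.2, so τ_2 = 249.2 − 24.73 = 224.5 days.
γ_2 = 396.2/224.5 = 1.765; β = √(1 − 1/γ²) = √0.6790.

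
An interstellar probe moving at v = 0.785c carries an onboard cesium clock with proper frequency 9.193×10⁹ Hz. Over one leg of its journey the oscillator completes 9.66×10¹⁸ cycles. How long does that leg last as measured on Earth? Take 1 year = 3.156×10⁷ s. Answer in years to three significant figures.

Δt = 53.7 years

γ = 1/√(1 − 0.785²) = 1/√0.3838 = 1.614
Proper time for N cycles: τ = N/f = 9.66×10¹⁸/(9.193×10⁹) = 1.051×10⁹ s = 33.30 years.
Lab-frame duration Δt = γτ = 1.614 × 33.30 = 53.75 years.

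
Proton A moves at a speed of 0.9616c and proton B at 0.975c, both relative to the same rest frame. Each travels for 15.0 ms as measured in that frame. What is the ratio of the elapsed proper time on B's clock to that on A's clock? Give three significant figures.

τ_B/τ_A = 0.810

A: γ = 1/√(1 − 0.9616²) = 1/√0.07533 = 3.644. B: γ = 1/√(1 − 0.975²) = 1/√0.04938 = 4.500.
τ_A/τ_B = γ_B/γ_A = 4.500/3.644 = 1.235, so τ_B/τ_A = 0.8096.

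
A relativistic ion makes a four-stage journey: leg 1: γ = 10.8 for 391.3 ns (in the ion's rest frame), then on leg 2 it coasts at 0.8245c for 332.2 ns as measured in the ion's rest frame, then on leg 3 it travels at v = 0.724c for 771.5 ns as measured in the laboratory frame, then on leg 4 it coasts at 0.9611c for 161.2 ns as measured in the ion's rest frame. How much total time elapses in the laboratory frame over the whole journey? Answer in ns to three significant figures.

Leg 1: γ = 10.8; Δt_1 = 10.80 × 391.3 = 4226 ns.
Leg 2: γ = 1/√(1 − 0.8245²) = 1/√0.3202 = 1.767; Δt_2 = 1.767 × 332.2 = 587.1 ns.
Leg 3: 771.5 ns is already measured in the laboratory frame.
Leg 4: γ = 1/√(1 − 0.9611²) = 1/√0.07629 = 3.621; Δt_4 = 3.621 × 161.2 = 583.6 ns.
Total: 4226 + 587.1 + 771.5 + 583.6 ns.

Δt = 6170 ns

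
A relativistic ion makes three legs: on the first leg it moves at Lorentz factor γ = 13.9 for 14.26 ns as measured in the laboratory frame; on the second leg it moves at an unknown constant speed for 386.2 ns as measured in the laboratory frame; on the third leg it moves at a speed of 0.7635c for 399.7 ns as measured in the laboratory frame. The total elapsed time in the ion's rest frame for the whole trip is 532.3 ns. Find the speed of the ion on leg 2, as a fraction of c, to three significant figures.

β = 0.707

Leg 1: γ = 13.9; τ_1 = 14.26/13.90 = 1.026 ns.
Leg 2: speed unknown; τ_2 = 386.2/γ_2.
Leg 3: γ = 1/√(1 − 0.7635²) = 1/√0.4171 = 1.548; τ_3 = 399.7/1.548 = 258.1 ns.
Total proper time: 1.026 + τ_2 + 258.1 = 532.3, so τ_2 = 532.3 − 259.2 = 273.1 ns.
γ_2 = 386.2/273.1 = 1.414; β = √(1 − 1/γ²) = √0.4998.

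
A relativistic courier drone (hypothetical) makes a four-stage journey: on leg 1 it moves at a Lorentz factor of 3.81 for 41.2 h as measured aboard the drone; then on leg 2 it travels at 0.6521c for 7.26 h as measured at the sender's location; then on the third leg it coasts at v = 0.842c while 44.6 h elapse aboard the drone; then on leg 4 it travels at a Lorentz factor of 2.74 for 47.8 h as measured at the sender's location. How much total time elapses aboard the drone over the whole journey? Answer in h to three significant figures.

Leg 1: 41.2 h is already measured aboard the drone.
Leg 2: γ = 1/√(1 − 0.6521²) = 1/√0.5748 = 1.319; τ_2 = 7.26/1.319 = 5.504 h.
Leg 3: 44.6 h is already measured aboard the drone.
Leg 4: γ = 2.74; τ_4 = 47.8/2.740 = 17.45 h.
Total: 41.20 + 5.504 + 44.60 + 17.45 h.

τ = 109 h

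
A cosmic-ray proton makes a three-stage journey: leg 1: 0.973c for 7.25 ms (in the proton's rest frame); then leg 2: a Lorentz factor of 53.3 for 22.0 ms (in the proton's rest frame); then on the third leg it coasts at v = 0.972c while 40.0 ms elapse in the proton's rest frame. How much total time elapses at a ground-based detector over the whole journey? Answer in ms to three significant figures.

Leg 1: γ = 1/√(1 − 0.973²) = 1/√0.05327 = 4.333; Δt_1 = 4.333 × 7.25 = 31.41 ms.
Leg 2: γ = 53.3; Δt_2 = 53.30 × 22.0 = 1173 ms.
Leg 3: γ = 1/√(1 − 0.972²) = 1/√0.05522 = 4.256; Δt_3 = 4.256 × 40.0 = 170.2 ms.
Total: 31.41 + 1173 + 170.2 ms.

Δt = 1370 ms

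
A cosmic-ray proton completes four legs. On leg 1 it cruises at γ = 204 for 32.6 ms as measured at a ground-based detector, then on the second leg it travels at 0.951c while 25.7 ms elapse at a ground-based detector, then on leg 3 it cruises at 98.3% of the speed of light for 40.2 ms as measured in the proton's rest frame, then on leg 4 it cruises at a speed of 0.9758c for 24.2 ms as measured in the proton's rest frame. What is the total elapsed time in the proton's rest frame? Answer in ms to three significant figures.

τ = 72.5 ms

Leg 1: γ = 204; τ_1 = 32.6/204.0 = 0.1598 ms.
Leg 2: γ = 1/√(1 − 0.951²) = 1/√0.09560 = 3.234; τ_2 = 25.7/3.234 = 7.946 ms.
Leg 3: 40.2 ms is already measured in the proton's rest frame.
Leg 4: 24.2 ms is already measured in the proton's rest frame.
Total: 0.1598 + 7.946 + 40.20 + 24.20 ms.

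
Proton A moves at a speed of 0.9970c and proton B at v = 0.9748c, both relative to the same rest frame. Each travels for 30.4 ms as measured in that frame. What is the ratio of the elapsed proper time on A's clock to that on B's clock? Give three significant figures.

A: γ = 1/√(1 − 0.9970²) = 1/√0.005991 = 12.92. B: γ = 1/√(1 − 0.9748²) = 1/√0.04976 = 4.483.
τ_A/τ_B = γ_B/γ_A = 4.483/12.92 = 0.3470, so τ_A/τ_B = 0.3470.

τ_A/τ_B = 0.347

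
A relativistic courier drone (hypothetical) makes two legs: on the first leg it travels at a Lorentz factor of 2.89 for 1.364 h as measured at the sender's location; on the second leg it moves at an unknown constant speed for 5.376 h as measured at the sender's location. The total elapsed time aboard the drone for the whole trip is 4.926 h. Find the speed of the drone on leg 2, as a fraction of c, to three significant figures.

β = 0.560

Leg 1: γ = 2.89; τ_1 = 1.364/2.890 = 0.4720 h.
Leg 2: speed unknown; τ_2 = 5.376/γ_2.
Total proper time: 0.4720 + τ_2 = 4.926, so τ_2 = 4.926 − 0.4720 = 4.454 h.
γ_2 = 5.376/4.454 = 1.207; β = √(1 − 1/γ²) = √0.3136.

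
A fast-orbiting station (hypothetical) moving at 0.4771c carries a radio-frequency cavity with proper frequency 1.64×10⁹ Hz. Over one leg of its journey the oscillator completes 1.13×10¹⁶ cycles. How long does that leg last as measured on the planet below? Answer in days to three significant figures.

Δt = 90.7 days

γ = 1/√(1 − 0.4771²) = 1/√0.7724 = 1.138
Proper time for N cycles: τ = N/f = 1.13×10¹⁶/(1.64×10⁹) = 6.890×10⁶ s = 79.75 days.
Lab-frame duration Δt = γτ = 1.138 × 79.75 = 90.74 days.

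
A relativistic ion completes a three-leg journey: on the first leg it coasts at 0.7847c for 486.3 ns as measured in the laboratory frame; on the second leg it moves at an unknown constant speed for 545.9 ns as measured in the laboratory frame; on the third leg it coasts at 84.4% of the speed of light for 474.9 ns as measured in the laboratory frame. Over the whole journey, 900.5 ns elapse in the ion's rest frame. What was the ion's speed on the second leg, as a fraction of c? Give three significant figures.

β = 0.776

Leg 1: γ = 1/√(1 − 0.7847²) = 1/√0.3842 = 1.613; τ_1 = 486.3/1.613 = 301.4 ns.
Leg 2: speed unknown; τ_2 = 545.9/γ_2.
Leg 3: β = 0.844; γ = 1/√(1 − 0.844²) = 1/√0.2877 = 1.864; τ_3 = 474.9/1.864 = 254.7 ns.
Total proper time: 301.4 + τ_2 + 254.7 = 900.5, so τ_2 = 900.5 − 556.2 = 344.3 ns.
γ_2 = 545.9/344.3 = 1.585; β = √(1 − 1/γ²) = √0.6021.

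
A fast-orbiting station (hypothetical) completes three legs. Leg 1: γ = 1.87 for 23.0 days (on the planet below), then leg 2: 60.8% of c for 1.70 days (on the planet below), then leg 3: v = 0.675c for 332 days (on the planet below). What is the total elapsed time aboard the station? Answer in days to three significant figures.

Leg 1: γ = 1.87; τ_1 = 23.0/1.870 = 12.30 days.
Leg 2: β = 0.608; γ = 1/√(1 − 0.608²) = 1/√0.6303 = 1.260; τ_2 = 1.70/1.260 = 1.350 days.
Leg 3: γ = 1/√(1 − 0.675²) = 1/√0.5444 = 1.355; τ_3 = 332/1.355 = 245.0 days.
Total: 12.30 + 1.350 + 245.0 days.

τ = 259 days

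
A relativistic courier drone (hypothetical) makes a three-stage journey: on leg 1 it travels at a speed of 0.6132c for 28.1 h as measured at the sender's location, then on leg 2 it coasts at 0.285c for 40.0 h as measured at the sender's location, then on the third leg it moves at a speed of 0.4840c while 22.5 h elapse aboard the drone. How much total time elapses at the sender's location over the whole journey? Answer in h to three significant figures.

Leg 1: 28.1 h is already measured at the sender's location.
Leg 2: 40.0 h is already measured at the sender's location.
Leg 3: γ = 1/√(1 − 0.4840²) = 1/√0.7657 = 1.143; Δt_3 = 1.143 × 22.5 = 25.71 h.
Total: 28.10 + 40.00 + 25.71 h.

Δt = 93.8 h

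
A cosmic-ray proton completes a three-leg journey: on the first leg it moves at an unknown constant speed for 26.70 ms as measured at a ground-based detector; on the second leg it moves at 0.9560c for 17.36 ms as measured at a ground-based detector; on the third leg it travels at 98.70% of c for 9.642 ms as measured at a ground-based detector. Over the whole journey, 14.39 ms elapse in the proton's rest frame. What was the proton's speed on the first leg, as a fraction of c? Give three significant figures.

β = 0.957

Leg 1: speed unknown; τ_1 = 26.70/γ_1.
Leg 2: γ = 1/√(1 − 0.9560²) = 1/√0.08606 = 3.409; τ_2 = 17.36/3.409 = 5.093 ms.
Leg 3: β = 0.9870; γ = 1/√(1 − 0.9870²) = 1/√0.02583 = 6.222; τ_3 = 9.642/6.222 = 1.550 ms.
Total proper time: τ_1 + 5.093 + 1.550 = 14.39, so τ_1 = 14.39 − 6.643 = 7.747 ms.
γ_1 = 26.70/7.747 = 3.446; β = √(1 − 1/γ²) = √0.9158.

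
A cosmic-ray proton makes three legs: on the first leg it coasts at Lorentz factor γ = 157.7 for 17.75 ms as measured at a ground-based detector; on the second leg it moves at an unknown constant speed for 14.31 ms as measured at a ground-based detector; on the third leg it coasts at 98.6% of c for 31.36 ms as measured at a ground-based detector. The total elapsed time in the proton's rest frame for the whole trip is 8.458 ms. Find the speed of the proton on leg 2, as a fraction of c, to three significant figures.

β = 0.976

Leg 1: γ = 157.7; τ_1 = 17.75/157.7 = 0.1126 ms.
Leg 2: speed unknown; τ_2 = 14.31/γ_2.
Leg 3: β = 0.986; γ = 1/√(1 − 0.986²) = 1/√0.02780 = 5.997; τ_3 = 31.36/5.997 = 5.229 ms.
Total proper time: 0.1126 + τ_2 + 5.229 = 8.458, so τ_2 = 8.458 − 5.342 = 3.116 ms.
γ_2 = 14.31/3.116 = 4.592; β = √(1 − 1/γ²) = √0.9526.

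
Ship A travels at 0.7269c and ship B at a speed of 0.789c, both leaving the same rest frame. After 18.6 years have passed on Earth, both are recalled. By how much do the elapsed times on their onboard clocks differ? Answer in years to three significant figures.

A: γ = 1/√(1 − 0.7269²) = 1/√0.4716 = 1.456; τ_A = 18.6/1.456 = 12.77 years.
B: γ = 1/√(1 − 0.789²) = 1/√0.3775 = 1.628; τ_B = 18.6/1.628 = 11.43 years.

|τ_A − τ_B| = 1.35 years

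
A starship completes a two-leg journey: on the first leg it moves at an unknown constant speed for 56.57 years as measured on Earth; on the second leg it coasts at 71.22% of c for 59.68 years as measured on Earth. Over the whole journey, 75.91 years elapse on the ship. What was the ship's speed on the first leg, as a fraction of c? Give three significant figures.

β = 0.799

Leg 1: speed unknown; τ_1 = 56.57/γ_1.
Leg 2: β = 0.7122; γ = 1/√(1 − 0.7122²) = 1/√0.4928 = 1.425; τ_2 = 59.68/1.425 = 41.89 years.
Total proper time: τ_1 + 41.89 = 75.91, so τ_1 = 75.91 − 41.89 = 34.02 years.
γ_1 = 56.57/34.02 = 1.663; β = √(1 − 1/γ²) = √0.6384.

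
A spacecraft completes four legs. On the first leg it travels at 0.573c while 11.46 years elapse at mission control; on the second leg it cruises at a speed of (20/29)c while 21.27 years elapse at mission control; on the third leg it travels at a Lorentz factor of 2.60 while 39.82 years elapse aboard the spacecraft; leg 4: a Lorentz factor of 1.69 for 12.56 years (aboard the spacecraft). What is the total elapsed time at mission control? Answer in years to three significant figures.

Leg 1: 11.46 years is already measured at mission control.
Leg 2: 21.27 years is already measured at mission control.
Leg 3: γ = 2.60; Δt_3 = 2.600 × 39.82 = 103.5 years.
Leg 4: γ = 1.69; Δt_4 = 1.690 × 12.56 = 21.23 years.
Total: 11.46 + 21.27 + 103.5 + 21.23 years.

Δt = 157 years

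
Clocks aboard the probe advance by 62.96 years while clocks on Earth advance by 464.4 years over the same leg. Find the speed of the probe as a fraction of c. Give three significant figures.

β = 0.991

The proper time is measured aboard the probe (both events occur at the probe's location); Δt is measured on Earth. γ = Δt/τ = 464.4/62.96 = 7.376.
β = √(1 − 1/γ²) = √(1 − 0.01838) = √0.9816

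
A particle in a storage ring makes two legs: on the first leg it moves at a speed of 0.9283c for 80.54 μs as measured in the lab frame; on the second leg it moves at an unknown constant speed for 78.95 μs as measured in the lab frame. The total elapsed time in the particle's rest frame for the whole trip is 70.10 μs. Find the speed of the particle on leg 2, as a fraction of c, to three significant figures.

Leg 1: γ = 1/√(1 − 0.9283²) = 1/√0.1383 = 2.689; τ_1 = 80.54/2.689 = 29.95 μs.
Leg 2: speed unknown; τ_2 = 78.95/γ_2.
Total proper time: 29.95 + τ_2 = 70.10, so τ_2 = 70.10 − 29.95 = 40.15 μs.
γ_2 = 78.95/40.15 = 1.966; β = √(1 − 1/γ²) = √0.7413.

β = 0.861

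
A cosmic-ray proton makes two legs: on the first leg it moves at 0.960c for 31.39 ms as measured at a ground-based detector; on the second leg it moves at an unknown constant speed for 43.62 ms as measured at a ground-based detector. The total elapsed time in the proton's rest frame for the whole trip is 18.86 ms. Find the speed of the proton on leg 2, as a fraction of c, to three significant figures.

β = 0.973

Leg 1: γ = 1/√(1 − 0.960²) = 25/7 ≈ 3.571; τ_1 = 31.39/3.571 = 8.789 ms.
Leg 2: speed unknown; τ_2 = 43.62/γ_2.
Total proper time: 8.789 + τ_2 = 18.86, so τ_2 = 18.86 − 8.789 = 10.07 ms.
γ_2 = 43.62/10.07 = 4.331; β = √(1 − 1/γ²) = √0.9467.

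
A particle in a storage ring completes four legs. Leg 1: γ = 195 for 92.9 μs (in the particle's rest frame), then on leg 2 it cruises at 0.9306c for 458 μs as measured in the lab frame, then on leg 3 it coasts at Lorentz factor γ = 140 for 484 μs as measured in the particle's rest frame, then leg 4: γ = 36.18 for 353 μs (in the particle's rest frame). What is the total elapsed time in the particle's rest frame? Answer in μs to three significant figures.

τ = 1100 μs

Leg 1: 92.9 μs is already measured in the particle's rest frame.
Leg 2: γ = 1/√(1 − 0.9306²) = 1/√0.1340 = 2.732; τ_2 = 458/2.732 = 167.6 μs.
Leg 3: 484 μs is already measured in the particle's rest frame.
Leg 4: 353 μs is already measured in the particle's rest frame.
Total: 92.90 + 167.6 + 484.0 + 353.0 μs.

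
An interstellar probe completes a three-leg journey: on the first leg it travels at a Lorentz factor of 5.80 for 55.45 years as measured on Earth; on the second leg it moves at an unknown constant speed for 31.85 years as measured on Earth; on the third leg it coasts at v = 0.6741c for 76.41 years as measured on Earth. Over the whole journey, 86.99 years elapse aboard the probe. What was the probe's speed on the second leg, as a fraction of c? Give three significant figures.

β = 0.752

Leg 1: γ = 5.80; τ_1 = 55.45/5.800 = 9.560 years.
Leg 2: speed unknown; τ_2 = 31.85/γ_2.
Leg 3: γ = 1/√(1 − 0.6741²) = 1/√0.5456 = 1.354; τ_3 = 76.41/1.354 = 56.44 years.
Total proper time: 9.560 + τ_2 + 56.44 = 86.99, so τ_2 = 86.99 − 66.00 = 20.99 years.
γ_2 = 31.85/20.99 = 1.517; β = √(1 − 1/γ²) = √0.5657.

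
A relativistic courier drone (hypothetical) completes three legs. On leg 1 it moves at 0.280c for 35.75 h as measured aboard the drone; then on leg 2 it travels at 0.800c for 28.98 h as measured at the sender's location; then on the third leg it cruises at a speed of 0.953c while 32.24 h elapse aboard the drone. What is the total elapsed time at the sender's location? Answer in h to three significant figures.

Leg 1: γ = 1/√(1 − 0.280²) = 25/24 ≈ 1.042; Δt_1 = 1.042 × 35.75 = 37.24 h.
Leg 2: 28.98 h is already measured at the sender's location.
Leg 3: γ = 1/√(1 − 0.953²) = 1/√0.09179 = 3.301; Δt_3 = 3.301 × 32.24 = 106.4 h.
Total: 37.24 + 28.98 + 106.4 h.

Δt = 173 h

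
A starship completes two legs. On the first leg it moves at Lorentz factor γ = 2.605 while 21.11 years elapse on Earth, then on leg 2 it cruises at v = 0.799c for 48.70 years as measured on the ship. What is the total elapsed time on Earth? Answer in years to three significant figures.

Δt = 102 years

Leg 1: 21.11 years is already measured on Earth.
Leg 2: γ = 1/√(1 − 0.799²) = 1/√0.3616 = 1.663; Δt_2 = 1.663 × 48.70 = 80.99 years.
Total: 21.11 + 80.99 years.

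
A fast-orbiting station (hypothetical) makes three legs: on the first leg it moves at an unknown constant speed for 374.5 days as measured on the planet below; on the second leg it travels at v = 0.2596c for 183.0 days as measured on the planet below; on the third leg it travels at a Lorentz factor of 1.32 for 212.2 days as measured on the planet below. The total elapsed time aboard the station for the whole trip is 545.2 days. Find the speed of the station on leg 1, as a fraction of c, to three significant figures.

Leg 1: speed unknown; τ_1 = 374.5/γ_1.
Leg 2: γ = 1/√(1 − 0.2596²) = 1/√0.9326 = 1.036; τ_2 = 183.0/1.036 = 176.7 days.
Leg 3: γ = 1.32; τ_3 = 212.2/1.320 = 160.8 days.
Total proper time: τ_1 + 176.7 + 160.8 = 545.2, so τ_1 = 545.2 − 337.5 = 207.7 days.
γ_1 = 374.5/207.7 = 1.803; β = √(1 − 1/γ²) = √0.6924.

β = 0.832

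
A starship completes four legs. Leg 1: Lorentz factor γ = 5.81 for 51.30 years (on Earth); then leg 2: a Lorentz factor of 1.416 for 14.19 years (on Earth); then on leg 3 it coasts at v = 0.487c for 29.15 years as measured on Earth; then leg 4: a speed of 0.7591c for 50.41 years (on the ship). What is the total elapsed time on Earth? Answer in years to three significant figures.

Leg 1: 51.30 years is already measured on Earth.
Leg 2: 14.19 years is already measured on Earth.
Leg 3: 29.15 years is already measured on Earth.
Leg 4: γ = 1/√(1 − 0.7591²) = 1/√0.4238 = 1.536; Δt_4 = 1.536 × 50.41 = 77.44 years.
Total: 51.30 + 14.19 + 29.15 + 77.44 years.

Δt = 172 years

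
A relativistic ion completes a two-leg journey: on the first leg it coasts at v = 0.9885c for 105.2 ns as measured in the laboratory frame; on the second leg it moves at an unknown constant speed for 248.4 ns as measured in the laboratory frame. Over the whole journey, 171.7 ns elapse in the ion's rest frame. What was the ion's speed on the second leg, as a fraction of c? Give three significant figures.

Leg 1: γ = 1/√(1 − 0.9885²) = 1/√0.02287 = 6.613; τ_1 = 105.2/6.613 = 15.91 ns.
Leg 2: speed unknown; τ_2 = 248.4/γ_2.
Total proper time: 15.91 + τ_2 = 171.7, so τ_2 = 171.7 − 15.91 = 155.8 ns.
γ_2 = 248.4/155.8 = 1.594; β = √(1 − 1/γ²) = √0.6066.

β = 0.779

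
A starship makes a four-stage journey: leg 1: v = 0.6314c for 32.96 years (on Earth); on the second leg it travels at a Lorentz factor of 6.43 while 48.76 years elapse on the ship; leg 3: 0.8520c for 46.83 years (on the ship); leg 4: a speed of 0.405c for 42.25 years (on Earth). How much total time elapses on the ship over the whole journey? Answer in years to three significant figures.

τ = 160 years

Leg 1: γ = 1/√(1 − 0.6314²) = 1/√0.6013 = 1.290; τ_1 = 32.96/1.290 = 25.56 years.
Leg 2: 48.76 years is already measured on the ship.
Leg 3: 46.83 years is already measured on the ship.
Leg 4: γ = 1/√(1 − 0.405²) = 1/√0.8360 = 1.094; τ_4 = 42.25/1.094 = 38.63 years.
Total: 25.56 + 48.76 + 46.83 + 38.63 years.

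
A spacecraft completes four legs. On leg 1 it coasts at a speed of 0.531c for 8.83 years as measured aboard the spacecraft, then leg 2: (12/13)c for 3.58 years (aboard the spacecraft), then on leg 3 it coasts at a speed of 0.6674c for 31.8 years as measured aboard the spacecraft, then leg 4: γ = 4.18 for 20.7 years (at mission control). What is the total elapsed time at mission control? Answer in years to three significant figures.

Δt = 83.1 years

Leg 1: γ = 1/√(1 − 0.531²) = 1/√0.7180 = 1.180; Δt_1 = 1.180 × 8.83 = 10.42 years.
Leg 2: γ = 1/√(1 − (12/13)²) = 13/5 = 2.600; Δt_2 = 2.600 × 3.58 = 9.308 years.
Leg 3: γ = 1/√(1 − 0.6674²) = 1/√0.5546 = 1.343; Δt_3 = 1.343 × 31.8 = 42.70 years.
Leg 4: 20.7 years is already measured at mission control.
Total: 10.42 + 9.308 + 42.70 + 20.70 years.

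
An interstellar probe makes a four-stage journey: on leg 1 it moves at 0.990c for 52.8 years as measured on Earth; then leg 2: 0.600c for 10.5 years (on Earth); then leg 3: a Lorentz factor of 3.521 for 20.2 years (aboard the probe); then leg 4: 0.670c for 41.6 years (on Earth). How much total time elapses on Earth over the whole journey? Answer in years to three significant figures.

Δt = 176 years

Leg 1: 52.8 years is already measured on Earth.
Leg 2: 10.5 years is already measured on Earth.
Leg 3: γ = 3.521; Δt_3 = 3.521 × 20.2 = 71.12 years.
Leg 4: 41.6 years is already measured on Earth.
Total: 52.80 + 10.50 + 71.12 + 41.60 years.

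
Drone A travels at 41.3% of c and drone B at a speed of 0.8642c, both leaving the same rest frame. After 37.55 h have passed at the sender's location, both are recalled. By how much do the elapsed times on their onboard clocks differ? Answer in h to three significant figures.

A: β = 0.413; γ = 1/√(1 − 0.413²) = 1/√0.8294 = 1.098; τ_A = 37.55/1.098 = 34.20 h.
B: γ = 1/√(1 − 0.8642²) = 1/√0.2532 = 1.987; τ_B = 37.55/1.987 = 18.89 h.

|τ_A − τ_B| = 15.3 h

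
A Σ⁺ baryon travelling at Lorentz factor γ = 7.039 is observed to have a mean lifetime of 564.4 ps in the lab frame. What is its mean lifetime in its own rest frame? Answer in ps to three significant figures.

τ₀ = 80.2 ps

γ = 7.039
The lab-frame lifetime is the dilated interval; the proper lifetime is τ₀ = Δt/γ = 564.4/7.039 ps.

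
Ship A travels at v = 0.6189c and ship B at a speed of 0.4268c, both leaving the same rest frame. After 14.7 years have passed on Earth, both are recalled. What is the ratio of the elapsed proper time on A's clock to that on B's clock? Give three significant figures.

A: γ = 1/√(1 − 0.6189²) = 1/√0.6170 = 1.273. B: γ = 1/√(1 − 0.4268²) = 1/√0.8178 = 1.106.
τ_A/τ_B = γ_B/γ_A = 1.106/1.273 = 0.8686, so τ_A/τ_B = 0.8686.

τ_A/τ_B = 0.869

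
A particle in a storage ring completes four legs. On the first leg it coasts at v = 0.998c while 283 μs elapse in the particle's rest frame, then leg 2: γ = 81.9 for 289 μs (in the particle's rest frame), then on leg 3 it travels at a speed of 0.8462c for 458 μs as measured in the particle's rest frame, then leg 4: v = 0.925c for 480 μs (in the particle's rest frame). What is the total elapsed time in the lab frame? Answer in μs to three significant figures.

Leg 1: γ = 1/√(1 − 0.998²) = 1/√0.003996 = 15.82; Δt_1 = 15.82 × 283 = 4477 μs.
Leg 2: γ = 81.9; Δt_2 = 81.90 × 289 = 2.367×10⁴ μs.
Leg 3: γ = 1/√(1 − 0.8462²) = 1/√0.2839 = 1.877; Δt_3 = 1.877 × 458 = 859.5 μs.
Leg 4: γ = 1/√(1 − 0.925²) = 1/√0.1444 = 2.632; Δt_4 = 2.632 × 480 = 1263 μs.
Total: 4477 + 2.367×10⁴ + 859.5 + 1263 μs.

Δt = 3.03×10⁴ μs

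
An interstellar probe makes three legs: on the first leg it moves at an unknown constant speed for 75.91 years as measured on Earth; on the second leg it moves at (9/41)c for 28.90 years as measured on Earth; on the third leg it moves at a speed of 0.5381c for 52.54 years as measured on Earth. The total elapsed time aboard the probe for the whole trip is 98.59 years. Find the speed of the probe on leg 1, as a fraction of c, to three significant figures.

Leg 1: speed unknown; τ_1 = 75.91/γ_1.
Leg 2: γ = 1/√(1 − (9/41)²) = 41/40 = 1.025; τ_2 = 28.90/1.025 = 28.20 years.
Leg 3: γ = 1/√(1 − 0.5381²) = 1/√0.7104 = 1.186; τ_3 = 52.54/1.186 = 44.28 years.
Total proper time: τ_1 + 28.20 + 44.28 = 98.59, so τ_1 = 98.59 − 72.48 = 26.11 years.
γ_1 = 75.91/26.11 = 2.907; β = √(1 − 1/γ²) = √0.8817.

β = 0.939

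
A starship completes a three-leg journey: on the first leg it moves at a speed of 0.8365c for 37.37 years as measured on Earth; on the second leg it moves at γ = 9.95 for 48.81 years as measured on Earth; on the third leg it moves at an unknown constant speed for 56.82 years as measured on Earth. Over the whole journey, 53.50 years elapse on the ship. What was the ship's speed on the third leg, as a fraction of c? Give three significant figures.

Leg 1: γ = 1/√(1 − 0.8365²) = 1/√0.3003 = 1.825; τ_1 = 37.37/1.825 = 20.48 years.
Leg 2: γ = 9.95; τ_2 = 48.81/9.950 = 4.906 years.
Leg 3: speed unknown; τ_3 = 56.82/γ_3.
Total proper time: 20.48 + 4.906 + τ_3 = 53.50, so τ_3 = 53.50 − 25.38 = 28.12 years.
γ_3 = 56.82/28.12 = 2.021; β = √(1 − 1/γ²) = √0.7551.

β = 0.869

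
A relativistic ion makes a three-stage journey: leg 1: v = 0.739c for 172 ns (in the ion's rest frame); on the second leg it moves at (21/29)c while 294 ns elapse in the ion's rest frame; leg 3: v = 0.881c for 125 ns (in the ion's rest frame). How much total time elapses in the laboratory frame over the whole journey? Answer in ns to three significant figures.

Δt = 946 ns

Leg 1: γ = 1/√(1 − 0.739²) = 1/√0.4539 = 1.484; Δt_1 = 1.484 × 172 = 255.3 ns.
Leg 2: γ = 1/√(1 − (21/29)²) = 29/20 = 1.450; Δt_2 = 1.450 × 294 = 426.3 ns.
Leg 3: γ = 1/√(1 − 0.881²) = 1/√0.2238 = 2.114; Δt_3 = 2.114 × 125 = 264.2 ns.
Total: 255.3 + 426.3 + 264.2 ns.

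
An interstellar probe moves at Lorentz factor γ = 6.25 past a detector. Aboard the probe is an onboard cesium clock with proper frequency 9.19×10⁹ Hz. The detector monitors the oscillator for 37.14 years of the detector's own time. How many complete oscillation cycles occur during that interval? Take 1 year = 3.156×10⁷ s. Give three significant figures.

N = 1.72×10¹⁸

γ = 6.25
During 37.14 years of lab time, the oscillator's proper time advances by τ = Δt/γ = 37.14/6.250 = 5.942 years = 1.875×10⁸ s.
N = f × τ = 9.19×10⁹ × 1.875×10⁸ = 1.724×10¹⁸.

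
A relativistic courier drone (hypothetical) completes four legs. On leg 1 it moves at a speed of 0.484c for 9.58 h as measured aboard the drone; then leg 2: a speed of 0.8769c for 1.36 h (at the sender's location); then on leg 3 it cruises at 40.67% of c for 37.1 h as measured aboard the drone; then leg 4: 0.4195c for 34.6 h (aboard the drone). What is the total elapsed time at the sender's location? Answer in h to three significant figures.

Leg 1: γ = 1/√(1 − 0.484²) = 1/√0.7657 = 1.143; Δt_1 = 1.143 × 9.58 = 10.95 h.
Leg 2: 1.36 h is already measured at the sender's location.
Leg 3: β = 0.4067; γ = 1/√(1 − 0.4067²) = 1/√0.8346 = 1.095; Δt_3 = 1.095 × 37.1 = 40.61 h.
Leg 4: γ = 1/√(1 − 0.4195²) = 1/√0.8240 = 1.102; Δt_4 = 1.102 × 34.6 = 38.12 h.
Total: 10.95 + 1.360 + 40.61 + 38.12 h.

Δt = 91.0 h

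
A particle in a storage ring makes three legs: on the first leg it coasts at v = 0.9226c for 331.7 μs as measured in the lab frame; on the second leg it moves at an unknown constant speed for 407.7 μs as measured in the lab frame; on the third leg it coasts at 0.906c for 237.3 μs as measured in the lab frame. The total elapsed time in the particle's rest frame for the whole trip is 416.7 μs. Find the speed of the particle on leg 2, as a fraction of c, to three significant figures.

β = 0.887

Leg 1: γ = 1/√(1 − 0.9226²) = 1/√0.1488 = 2.592; τ_1 = 331.7/2.592 = 128.0 μs.
Leg 2: speed unknown; τ_2 = 407.7/γ_2.
Leg 3: γ = 1/√(1 − 0.906²) = 1/√0.1792 = 2.363; τ_3 = 237.3/2.363 = 100.4 μs.
Total proper time: 128.0 + τ_2 + 100.4 = 416.7, so τ_2 = 416.7 − 228.4 = 188.3 μs.
γ_2 = 407.7/188.3 = 2.165; β = √(1 − 1/γ²) = √0.7867.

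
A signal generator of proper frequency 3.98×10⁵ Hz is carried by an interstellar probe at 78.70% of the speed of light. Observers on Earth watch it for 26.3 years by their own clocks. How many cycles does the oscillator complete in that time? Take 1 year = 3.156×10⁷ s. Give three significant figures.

β = 0.7870; γ = 1/√(1 − 0.7870²) = 1/√0.3806 = 1.621
During 26.3 years of lab time, the oscillator's proper time advances by τ = Δt/γ = 26.3/1.621 = 16.23 years = 5.121×10⁸ s.
N = f × τ = 3.98×10⁵ × 5.121×10⁸ = 2.038×10¹⁴.

N = 2.04×10¹⁴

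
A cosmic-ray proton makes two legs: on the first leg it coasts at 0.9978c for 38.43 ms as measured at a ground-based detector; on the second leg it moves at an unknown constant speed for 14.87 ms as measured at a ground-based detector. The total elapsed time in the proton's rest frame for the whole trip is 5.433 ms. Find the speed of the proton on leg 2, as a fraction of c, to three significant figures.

β = 0.981

Leg 1: γ = 1/√(1 − 0.9978²) = 1/√0.004395 = 15.08; τ_1 = 38.43/15.08 = 2.548 ms.
Leg 2: speed unknown; τ_2 = 14.87/γ_2.
Total proper time: 2.548 + τ_2 = 5.433, so τ_2 = 5.433 − 2.548 = 2.885 ms.
γ_2 = 14.87/2.885 = 5.154; β = √(1 − 1/γ²) = √0.9624.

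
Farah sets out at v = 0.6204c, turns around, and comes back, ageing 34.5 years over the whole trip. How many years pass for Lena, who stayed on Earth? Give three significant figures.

γ = 1/√(1 − 0.6204²) = 1/√0.6151 = 1.275
Earth-frame duration is the dilated interval: Δt = γτ = 1.275 × 34.5 years.

Δt = 44.0 years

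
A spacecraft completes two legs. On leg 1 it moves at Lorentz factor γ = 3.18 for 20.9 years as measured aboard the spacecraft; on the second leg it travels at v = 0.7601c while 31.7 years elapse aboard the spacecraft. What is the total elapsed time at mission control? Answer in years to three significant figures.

Δt = 115 years

Leg 1: γ = 3.18; Δt_1 = 3.180 × 20.9 = 66.46 years.
Leg 2: γ = 1/√(1 − 0.7601²) = 1/√0.4222 = 1.539; Δt_2 = 1.539 × 31.7 = 48.78 years.
Total: 66.46 + 48.78 years.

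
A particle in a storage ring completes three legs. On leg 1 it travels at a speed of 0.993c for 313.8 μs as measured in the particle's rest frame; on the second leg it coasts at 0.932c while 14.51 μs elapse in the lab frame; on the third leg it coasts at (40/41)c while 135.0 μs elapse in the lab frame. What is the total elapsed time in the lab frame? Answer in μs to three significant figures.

Δt = 2810 μs

Leg 1: γ = 1/√(1 − 0.993²) = 1/√0.01395 = 8.466; Δt_1 = 8.466 × 313.8 = 2657 μs.
Leg 2: 14.51 μs is already measured in the lab frame.
Leg 3: 135.0 μs is already measured in the lab frame.
Total: 2657 + 14.51 + 135.0 μs.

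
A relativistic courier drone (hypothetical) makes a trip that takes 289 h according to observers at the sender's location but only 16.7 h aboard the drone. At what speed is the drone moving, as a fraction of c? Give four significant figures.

The proper time is measured aboard the drone (both events occur at the drone's location); Δt is measured at the sender's location. γ = Δt/τ = 289/16.7 = 17.31.
β = √(1 − 1/γ²) = √(1 − 0.003339) = √0.9967

v = 0.9983c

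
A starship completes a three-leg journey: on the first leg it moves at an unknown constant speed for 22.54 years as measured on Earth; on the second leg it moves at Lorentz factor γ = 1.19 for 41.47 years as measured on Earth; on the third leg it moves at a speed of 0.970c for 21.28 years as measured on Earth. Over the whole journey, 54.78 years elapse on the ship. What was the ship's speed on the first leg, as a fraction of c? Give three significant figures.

β = 0.756

Leg 1: speed unknown; τ_1 = 22.54/γ_1.
Leg 2: γ = 1.19; τ_2 = 41.47/1.190 = 34.85 years.
Leg 3: γ = 1/√(1 − 0.970²) = 1/√0.05910 = 4.113; τ_3 = 21.28/4.113 = 5.173 years.
Total proper time: τ_1 + 34.85 + 5.173 = 54.78, so τ_1 = 54.78 − 40.02 = 14.76 years.
γ_1 = 22.54/14.76 = 1.527; β = √(1 − 1/γ²) = √0.5713.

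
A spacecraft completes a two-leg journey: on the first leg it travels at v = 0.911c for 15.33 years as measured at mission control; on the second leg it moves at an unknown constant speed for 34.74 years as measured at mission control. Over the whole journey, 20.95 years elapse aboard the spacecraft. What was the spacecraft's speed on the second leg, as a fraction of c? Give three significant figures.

Leg 1: γ = 1/√(1 − 0.911²) = 1/√0.1701 = 2.425; τ_1 = 15.33/2.425 = 6.322 years.
Leg 2: speed unknown; τ_2 = 34.74/γ_2.
Total proper time: 6.322 + τ_2 = 20.95, so τ_2 = 20.95 − 6.322 = 14.63 years.
γ_2 = 34.74/14.63 = 2.375; β = √(1 − 1/γ²) = √0.8227.

β = 0.907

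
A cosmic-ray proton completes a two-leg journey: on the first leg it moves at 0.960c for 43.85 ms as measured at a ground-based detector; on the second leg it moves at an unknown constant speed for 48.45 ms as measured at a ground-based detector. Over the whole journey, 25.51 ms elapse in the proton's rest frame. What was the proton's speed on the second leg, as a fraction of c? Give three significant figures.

Leg 1: γ = 1/√(1 − 0.960²) = 25/7 ≈ 3.571; τ_1 = 43.85/3.571 = 12.28 ms.
Leg 2: speed unknown; τ_2 = 48.45/γ_2.
Total proper time: 12.28 + τ_2 = 25.51, so τ_2 = 25.51 − 12.28 = 13.23 ms.
γ_2 = 48.45/13.23 = 3.662; β = √(1 − 1/γ²) = √0.9254.

β = 0.962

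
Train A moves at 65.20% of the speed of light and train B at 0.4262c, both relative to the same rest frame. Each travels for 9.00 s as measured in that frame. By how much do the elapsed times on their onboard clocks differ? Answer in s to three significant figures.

|τ_A − τ_B| = 1.32 s

A: β = 0.6520; γ = 1/√(1 − 0.6520²) = 1/√0.5749 = 1.319; τ_A = 9.00/1.319 = 6.824 s.
B: γ = 1/√(1 − 0.4262²) = 1/√0.8184 = 1.105; τ_B = 9.00/1.105 = 8.142 s.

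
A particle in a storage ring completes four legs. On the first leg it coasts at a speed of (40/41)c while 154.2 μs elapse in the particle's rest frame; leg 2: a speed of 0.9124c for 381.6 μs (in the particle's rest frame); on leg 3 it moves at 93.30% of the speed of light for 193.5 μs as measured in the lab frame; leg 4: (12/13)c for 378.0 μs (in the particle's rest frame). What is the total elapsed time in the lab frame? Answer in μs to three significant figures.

Leg 1: γ = 1/√(1 − (40/41)²) = 41/9 ≈ 4.556; Δt_1 = 4.556 × 154.2 = 702.5 μs.
Leg 2: γ = 1/√(1 − 0.9124²) = 1/√0.1675 = 2.443; Δt_2 = 2.443 × 381.6 = 932.3 μs.
Leg 3: 193.5 μs is already measured in the lab frame.
Leg 4: γ = 1/√(1 − (12/13)²) = 13/5 = 2.600; Δt_4 = 2.600 × 378.0 = 982.8 μs.
Total: 702.5 + 932.3 + 193.5 + 982.8 μs.

Δt = 2810 μs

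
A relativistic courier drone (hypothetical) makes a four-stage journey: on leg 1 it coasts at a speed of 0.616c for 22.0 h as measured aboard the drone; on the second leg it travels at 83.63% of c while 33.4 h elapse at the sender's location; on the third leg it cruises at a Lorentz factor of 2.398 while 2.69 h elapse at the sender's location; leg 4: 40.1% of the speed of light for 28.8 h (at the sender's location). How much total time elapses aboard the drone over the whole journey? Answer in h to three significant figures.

τ = 67.8 h

Leg 1: 22.0 h is already measured aboard the drone.
Leg 2: β = 0.8363; γ = 1/√(1 − 0.8363²) = 1/√0.3006 = 1.824; τ_2 = 33.4/1.824 = 18.31 h.
Leg 3: γ = 2.398; τ_3 = 2.69/2.398 = 1.122 h.
Leg 4: β = 0.401; γ = 1/√(1 − 0.401²) = 1/√0.8392 = 1.092; τ_4 = 28.8/1.092 = 26.38 h.
Total: 22.00 + 18.31 + 1.122 + 26.38 h.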